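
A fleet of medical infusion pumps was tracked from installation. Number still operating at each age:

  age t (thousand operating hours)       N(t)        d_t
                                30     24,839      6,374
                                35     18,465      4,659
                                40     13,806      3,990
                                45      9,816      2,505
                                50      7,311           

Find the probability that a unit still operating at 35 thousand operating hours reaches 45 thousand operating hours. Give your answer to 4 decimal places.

0.5316

The conditional survival probability is N(45)/N(35) = 9,816/18,465 = 0.531600.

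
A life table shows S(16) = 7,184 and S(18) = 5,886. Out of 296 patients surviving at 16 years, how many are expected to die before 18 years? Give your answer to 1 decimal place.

The relevant probability is 1 − 5,886/7,184 = 0.180679.
Expected number = 296 × 0.180679 = 53.5.

53.5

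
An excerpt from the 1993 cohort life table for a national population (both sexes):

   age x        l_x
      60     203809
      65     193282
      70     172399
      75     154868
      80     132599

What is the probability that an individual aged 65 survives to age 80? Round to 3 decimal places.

We want 15p65 = l_80/l_65.
The conditional survival probability is l_80/l_65 = 132599/193282 = 0.686039.

0.686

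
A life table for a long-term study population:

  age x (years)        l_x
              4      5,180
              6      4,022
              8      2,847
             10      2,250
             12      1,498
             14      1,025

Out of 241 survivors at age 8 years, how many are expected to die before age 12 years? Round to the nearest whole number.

114

The relevant probability is 1 − 1,498/2,847 = 0.473832.
Expected number = 241 × 0.473832 = 114.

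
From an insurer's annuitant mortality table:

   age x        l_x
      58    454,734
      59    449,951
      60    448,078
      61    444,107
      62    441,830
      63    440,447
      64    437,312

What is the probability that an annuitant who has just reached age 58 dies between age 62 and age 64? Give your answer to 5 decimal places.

We want 4|2q58 = (l_62 − l_64)/l_58.
This is the probability of reaching 62 but not 64, conditional on being alive at 58: (l_62 − l_64) / l_58.
= (441,830 − 437,312) / 454,734 = 4,518 / 454,734 = 0.009935.

0.00994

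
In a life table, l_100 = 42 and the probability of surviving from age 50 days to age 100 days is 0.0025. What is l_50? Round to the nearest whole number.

16800

l_50 = l_100 / p = 42 / 0.0025 = 16800.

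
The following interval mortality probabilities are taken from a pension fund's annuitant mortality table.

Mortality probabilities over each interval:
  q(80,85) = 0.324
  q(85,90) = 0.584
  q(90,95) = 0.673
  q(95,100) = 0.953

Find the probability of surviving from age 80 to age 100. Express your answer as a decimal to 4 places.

Survival from 80 to 100 is the product of surviving each interval: (1 − 0.324) × (1 − 0.584) × (1 − 0.673) × (1 − 0.953).
= 0.676 × 0.416 × 0.327 × 0.047 = 0.004322.

0.0043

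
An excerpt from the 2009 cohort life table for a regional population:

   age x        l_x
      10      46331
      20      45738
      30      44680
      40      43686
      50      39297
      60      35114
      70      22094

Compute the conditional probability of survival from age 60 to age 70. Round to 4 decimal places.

The conditional survival probability is l_70/l_60 = 22094/35114 = 0.629208.

0.6292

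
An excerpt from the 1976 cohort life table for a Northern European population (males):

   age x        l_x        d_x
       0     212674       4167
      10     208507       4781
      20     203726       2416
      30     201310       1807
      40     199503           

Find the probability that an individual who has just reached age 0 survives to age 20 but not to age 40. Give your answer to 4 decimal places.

We want 20|20q0 = (l_20 − l_40)/l_0.
This is the probability of reaching 20 but not 40, conditional on being alive at 0: (l_20 − l_40) / l_0.
= (203726 − 199503) / 212674 = 4223 / 212674 = 0.019857.

0.0199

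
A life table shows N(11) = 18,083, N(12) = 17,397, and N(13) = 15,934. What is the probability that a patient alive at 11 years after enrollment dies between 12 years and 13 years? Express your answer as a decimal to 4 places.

0.0809

This is the probability of reaching 12 but not 13, conditional on being alive at 11: (N(12) − N(13)) / N(11).
= (17,397 − 15,934) / 18,083 = 1,463 / 18,083 = 0.080905.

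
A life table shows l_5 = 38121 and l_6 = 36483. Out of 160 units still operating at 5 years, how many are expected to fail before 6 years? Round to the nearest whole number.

The relevant probability is 1 − 36483/38121 = 0.042968.
Expected number = 160 × 0.042968 = 7.

7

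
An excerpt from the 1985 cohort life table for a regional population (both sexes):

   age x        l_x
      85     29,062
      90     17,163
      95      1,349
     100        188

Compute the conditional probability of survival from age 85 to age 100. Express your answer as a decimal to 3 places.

0.006

We want 15p85 = l_100/l_85.
The conditional survival probability is l_100/l_85 = 188/29,062 = 0.006469.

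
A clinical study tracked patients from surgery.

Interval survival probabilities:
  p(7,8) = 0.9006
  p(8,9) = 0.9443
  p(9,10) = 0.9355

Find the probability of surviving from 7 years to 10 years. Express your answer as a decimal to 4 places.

The overall survival probability is 0.9006 × 0.9443 × 0.9355.
= 0.795583.

0.7956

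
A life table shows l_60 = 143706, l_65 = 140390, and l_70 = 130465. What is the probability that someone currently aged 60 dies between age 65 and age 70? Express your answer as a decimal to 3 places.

0.069

We want 5|5q60 = (l_65 − l_70)/l_60.
This is the probability of reaching 65 but not 70, conditional on being alive at 60: (l_65 − l_70) / l_60.
= (140390 − 130465) / 143706 = 9925 / 143706 = 0.069065.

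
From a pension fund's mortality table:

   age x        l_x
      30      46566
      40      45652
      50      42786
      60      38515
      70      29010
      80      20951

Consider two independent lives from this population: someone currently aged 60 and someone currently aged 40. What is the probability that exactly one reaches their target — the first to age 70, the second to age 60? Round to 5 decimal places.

0.32596

p₁ = l_70/l_60 = 29010/38515 = 0.753213; p₂ = l_60/l_40 = 38515/45652 = 0.843665.
P(exactly one) = p₁(1−p₂) + (1−p₁)p₂ = 0.117754 + 0.208206 = 0.325959.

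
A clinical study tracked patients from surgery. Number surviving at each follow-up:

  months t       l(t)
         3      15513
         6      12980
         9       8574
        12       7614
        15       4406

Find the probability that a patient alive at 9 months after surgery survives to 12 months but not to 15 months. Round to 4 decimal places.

This is the probability of reaching 12 but not 15, conditional on being alive at 9: (l(12) − l(15)) / l(9).
= (7614 − 4406) / 8574 = 3208 / 8574 = 0.374154.

0.3742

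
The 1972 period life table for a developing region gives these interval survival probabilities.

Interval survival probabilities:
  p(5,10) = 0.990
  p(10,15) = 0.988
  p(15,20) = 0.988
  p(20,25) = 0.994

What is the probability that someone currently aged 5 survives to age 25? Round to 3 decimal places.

0.961

The overall survival probability is 0.990 × 0.988 × 0.988 × 0.994.
= 0.960584.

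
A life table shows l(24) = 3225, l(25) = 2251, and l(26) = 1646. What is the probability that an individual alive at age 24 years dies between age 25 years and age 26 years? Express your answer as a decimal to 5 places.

This is the probability of reaching 25 but not 26, conditional on being alive at 24: (l(25) − l(26)) / l(24).
= (2251 − 1646) / 3225 = 605 / 3225 = 0.187597.

0.18760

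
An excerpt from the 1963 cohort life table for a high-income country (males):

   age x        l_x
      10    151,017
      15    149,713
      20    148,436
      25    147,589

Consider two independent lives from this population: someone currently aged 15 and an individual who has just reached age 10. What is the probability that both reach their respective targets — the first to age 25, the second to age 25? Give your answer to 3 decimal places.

0.963

p₁ = l_25/l_15 = 147,589/149,713 = 0.985813; p₂ = l_25/l_10 = 147,589/151,017 = 0.977301.
P(both) = p₁ × p₂ = 0.985813 × 0.977301 = 0.963436.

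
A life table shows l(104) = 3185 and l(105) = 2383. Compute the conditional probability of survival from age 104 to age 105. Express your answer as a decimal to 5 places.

The conditional survival probability is l(105)/l(104) = 2383/3185 = 0.748195.

0.74819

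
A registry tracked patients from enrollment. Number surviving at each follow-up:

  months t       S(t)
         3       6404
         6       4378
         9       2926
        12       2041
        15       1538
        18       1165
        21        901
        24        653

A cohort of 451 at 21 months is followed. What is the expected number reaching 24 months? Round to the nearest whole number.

The relevant probability is 653/901 = 0.724750.
Expected number = 451 × 0.724750 = 327.

327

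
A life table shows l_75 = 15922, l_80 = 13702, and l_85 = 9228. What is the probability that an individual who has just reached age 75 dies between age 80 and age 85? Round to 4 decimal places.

We want 5|5q75 = (l_80 − l_85)/l_75.
This is the probability of reaching 80 but not 85, conditional on being alive at 75: (l_80 − l_85) / l_75.
= (13702 − 9228) / 15922 = 4474 / 15922 = 0.280995.

0.2810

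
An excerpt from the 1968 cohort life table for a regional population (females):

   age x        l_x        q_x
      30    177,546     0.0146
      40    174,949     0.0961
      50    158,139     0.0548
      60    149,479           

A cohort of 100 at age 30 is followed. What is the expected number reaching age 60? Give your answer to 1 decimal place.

84.2

The relevant probability is 149,479/177,546 = 0.841917.
Expected number = 100 × 0.841917 = 84.2.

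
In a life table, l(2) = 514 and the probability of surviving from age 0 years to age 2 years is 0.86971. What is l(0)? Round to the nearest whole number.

l(0) = l(2) / p = 514 / 0.86971 = 591.

591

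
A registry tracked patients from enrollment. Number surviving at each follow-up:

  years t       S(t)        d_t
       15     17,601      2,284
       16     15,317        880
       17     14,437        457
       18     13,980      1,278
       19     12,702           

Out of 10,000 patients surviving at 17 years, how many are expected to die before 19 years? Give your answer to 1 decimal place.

1201.8

The relevant probability is 1 − 12,702/14,437 = 0.120177.
Expected number = 10,000 × 0.120177 = 1201.8.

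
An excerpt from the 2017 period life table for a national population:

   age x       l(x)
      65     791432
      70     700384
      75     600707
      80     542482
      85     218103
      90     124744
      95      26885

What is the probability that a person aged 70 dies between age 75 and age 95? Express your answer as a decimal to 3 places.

This is the probability of reaching 75 but not 95, conditional on being alive at 70: (l(75) − l(95)) / l(70).
= (600707 − 26885) / 700384 = 573822 / 700384 = 0.819296.

0.819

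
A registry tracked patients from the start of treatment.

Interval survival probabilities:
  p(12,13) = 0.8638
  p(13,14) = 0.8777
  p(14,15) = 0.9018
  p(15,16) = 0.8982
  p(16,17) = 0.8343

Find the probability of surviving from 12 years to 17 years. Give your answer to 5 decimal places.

The overall survival probability is 0.8638 × 0.8777 × 0.9018 × 0.8982 × 0.8343.
= 0.512348.

0.51235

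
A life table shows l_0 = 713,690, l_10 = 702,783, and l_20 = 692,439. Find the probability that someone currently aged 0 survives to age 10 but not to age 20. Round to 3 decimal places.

0.014

This is the probability of reaching 10 but not 20, conditional on being alive at 0: (l_10 − l_20) / l_0.
= (702,783 − 692,439) / 713,690 = 10,344 / 713,690 = 0.014494.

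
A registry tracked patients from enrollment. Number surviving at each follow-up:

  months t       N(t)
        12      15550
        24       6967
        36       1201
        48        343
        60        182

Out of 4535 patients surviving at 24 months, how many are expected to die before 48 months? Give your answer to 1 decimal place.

4311.7

The relevant probability is 1 − 343/6967 = 0.950768.
Expected number = 4535 × 0.950768 = 4311.7.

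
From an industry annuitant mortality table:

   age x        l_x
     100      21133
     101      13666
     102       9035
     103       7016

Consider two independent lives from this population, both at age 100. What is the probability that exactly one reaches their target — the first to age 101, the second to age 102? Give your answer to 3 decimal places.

0.521

p₁ = l_101/l_100 = 13666/21133 = 0.646666; p₂ = l_102/l_100 = 9035/21133 = 0.427530.
P(exactly one) = p₁(1−p₂) + (1−p₁)p₂ = 0.370197 + 0.151061 = 0.521258.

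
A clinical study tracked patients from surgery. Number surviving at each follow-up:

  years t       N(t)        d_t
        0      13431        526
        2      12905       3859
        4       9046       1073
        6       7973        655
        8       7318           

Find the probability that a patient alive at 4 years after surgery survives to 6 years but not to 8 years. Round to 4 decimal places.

0.0724

This is the probability of reaching 6 but not 8, conditional on being alive at 4: (N(6) − N(8)) / N(4).
= (7973 − 7318) / 9046 = 655 / 9046 = 0.072408.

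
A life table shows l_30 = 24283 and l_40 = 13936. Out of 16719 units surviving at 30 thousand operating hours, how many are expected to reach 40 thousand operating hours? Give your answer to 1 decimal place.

9595.0

The relevant probability is 13936/24283 = 0.573899.
Expected number = 16719 × 0.573899 = 9595.0.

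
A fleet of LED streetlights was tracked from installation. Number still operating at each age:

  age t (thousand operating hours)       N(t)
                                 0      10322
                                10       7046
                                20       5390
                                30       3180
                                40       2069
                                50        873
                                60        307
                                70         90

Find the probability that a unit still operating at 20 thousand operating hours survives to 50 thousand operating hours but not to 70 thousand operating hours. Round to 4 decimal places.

This is the probability of reaching 50 but not 70, conditional on being operational at 20: (N(50) − N(70)) / N(20).
= (873 − 90) / 5390 = 783 / 5390 = 0.145269.

0.1453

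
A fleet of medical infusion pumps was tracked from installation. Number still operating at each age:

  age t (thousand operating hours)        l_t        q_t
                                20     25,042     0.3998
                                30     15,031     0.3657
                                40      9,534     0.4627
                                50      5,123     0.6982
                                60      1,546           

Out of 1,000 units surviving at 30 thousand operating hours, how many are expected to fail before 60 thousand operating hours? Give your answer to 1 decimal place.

The relevant probability is 1 − 1,546/15,031 = 0.897146.
Expected number = 1,000 × 0.897146 = 897.1.

897.1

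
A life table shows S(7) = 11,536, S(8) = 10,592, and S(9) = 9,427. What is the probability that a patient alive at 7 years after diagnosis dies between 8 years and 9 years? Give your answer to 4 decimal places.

0.1010

This is the probability of reaching 8 but not 9, conditional on being alive at 7: (S(8) − S(9)) / S(7).
= (10,592 − 9,427) / 11,536 = 1,165 / 11,536 = 0.100988.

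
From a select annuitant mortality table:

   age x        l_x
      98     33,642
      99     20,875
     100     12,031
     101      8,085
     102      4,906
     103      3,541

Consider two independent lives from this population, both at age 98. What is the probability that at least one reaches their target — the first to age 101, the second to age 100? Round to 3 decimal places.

p₁ = l_101/l_98 = 8,085/33,642 = 0.240325; p₂ = l_100/l_98 = 12,031/33,642 = 0.357618.
P(at least one) = 1 − (1−p₁)(1−p₂) = 1 − 0.759675 × 0.642382 = 0.511998.

0.512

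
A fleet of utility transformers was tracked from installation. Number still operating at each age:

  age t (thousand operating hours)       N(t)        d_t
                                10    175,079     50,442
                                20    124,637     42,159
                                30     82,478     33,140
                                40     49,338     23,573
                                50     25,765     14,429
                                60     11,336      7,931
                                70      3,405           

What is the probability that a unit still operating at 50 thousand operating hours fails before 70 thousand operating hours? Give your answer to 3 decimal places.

0.868

P(fail before 70 | operational at 50) = 1 − N(70)/N(50) = 1 − 3,405/25,765 = (22,360)/25,765 = 0.867844.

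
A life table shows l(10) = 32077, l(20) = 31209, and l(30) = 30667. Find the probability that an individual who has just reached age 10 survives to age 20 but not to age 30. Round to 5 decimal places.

0.01690

This is the probability of reaching 20 but not 30, conditional on being alive at 10: (l(20) − l(30)) / l(10).
= (31209 − 30667) / 32077 = 542 / 32077 = 0.016897.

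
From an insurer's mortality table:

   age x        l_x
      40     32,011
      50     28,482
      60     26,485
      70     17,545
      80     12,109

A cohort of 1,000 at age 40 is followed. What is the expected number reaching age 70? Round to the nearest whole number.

The relevant probability is 17,545/32,011 = 0.548093.
Expected number = 1,000 × 0.548093 = 548.

548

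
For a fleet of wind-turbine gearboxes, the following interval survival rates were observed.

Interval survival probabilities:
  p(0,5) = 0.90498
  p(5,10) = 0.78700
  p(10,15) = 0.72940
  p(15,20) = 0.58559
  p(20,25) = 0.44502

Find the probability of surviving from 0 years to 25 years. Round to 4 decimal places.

P(survive 0→25) = 0.90498 × 0.78700 × 0.72940 × 0.58559 × 0.44502.
= 0.135379.

0.1354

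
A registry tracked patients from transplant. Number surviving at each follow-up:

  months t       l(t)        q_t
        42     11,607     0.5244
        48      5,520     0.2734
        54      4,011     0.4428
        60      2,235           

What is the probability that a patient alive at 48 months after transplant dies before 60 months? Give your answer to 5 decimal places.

0.59511

P(die before 60 | alive at 48) = 1 − l(60)/l(48) = 1 − 2,235/5,520 = (3,285)/5,520 = 0.595109.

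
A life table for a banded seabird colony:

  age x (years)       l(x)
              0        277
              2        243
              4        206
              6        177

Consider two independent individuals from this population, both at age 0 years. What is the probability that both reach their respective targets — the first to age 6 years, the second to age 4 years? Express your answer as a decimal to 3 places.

0.475

p₁ = l(6)/l(0) = 177/277 = 0.638989; p₂ = l(4)/l(0) = 206/277 = 0.743682.
P(both) = p₁ × p₂ = 0.638989 × 0.743682 = 0.475205.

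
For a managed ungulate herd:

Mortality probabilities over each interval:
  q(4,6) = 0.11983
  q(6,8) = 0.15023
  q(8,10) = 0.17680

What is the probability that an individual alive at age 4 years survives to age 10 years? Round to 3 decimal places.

The overall survival probability is (1 − 0.11983) × (1 − 0.15023) × (1 − 0.17680).
= 0.88017 × 0.84977 × 0.82320 = 0.615706.

0.616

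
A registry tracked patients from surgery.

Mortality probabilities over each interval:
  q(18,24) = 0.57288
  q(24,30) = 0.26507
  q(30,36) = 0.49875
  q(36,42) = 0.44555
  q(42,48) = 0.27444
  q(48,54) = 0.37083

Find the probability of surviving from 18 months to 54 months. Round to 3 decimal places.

0.040

The overall survival probability is (1 − 0.57288) × (1 − 0.26507) × (1 − 0.49875) × (1 − 0.44555) × (1 − 0.27444) × (1 − 0.37083).
= 0.42712 × 0.73493 × 0.50125 × 0.55445 × 0.72556 × 0.62917 = 0.039825.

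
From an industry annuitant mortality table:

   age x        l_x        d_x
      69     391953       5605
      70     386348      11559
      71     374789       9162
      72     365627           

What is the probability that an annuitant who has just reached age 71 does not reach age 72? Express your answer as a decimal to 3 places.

P(die before 72 | alive at 71) = 1 − l_72/l_71 = 1 − 365627/374789 = (9162)/374789 = 0.024446.

0.024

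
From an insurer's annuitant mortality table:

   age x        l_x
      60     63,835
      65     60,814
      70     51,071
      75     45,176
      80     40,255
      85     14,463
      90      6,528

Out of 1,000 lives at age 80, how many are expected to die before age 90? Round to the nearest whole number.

838

The relevant probability is 1 − 6,528/40,255 = 0.837834.
Expected number = 1,000 × 0.837834 = 838.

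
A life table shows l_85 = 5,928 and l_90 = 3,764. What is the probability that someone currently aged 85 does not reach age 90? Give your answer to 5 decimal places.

0.36505

P(die before 90 | alive at 85) = 1 − l_90/l_85 = 1 − 3,764/5,928 = (2,164)/5,928 = 0.365047.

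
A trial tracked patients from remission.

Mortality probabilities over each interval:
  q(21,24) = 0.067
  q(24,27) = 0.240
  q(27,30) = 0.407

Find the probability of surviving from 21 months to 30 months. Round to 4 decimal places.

0.4205

Survival from 21 to 30 is the product of surviving each interval: (1 − 0.067) × (1 − 0.240) × (1 − 0.407).
= 0.933 × 0.760 × 0.593 = 0.420484.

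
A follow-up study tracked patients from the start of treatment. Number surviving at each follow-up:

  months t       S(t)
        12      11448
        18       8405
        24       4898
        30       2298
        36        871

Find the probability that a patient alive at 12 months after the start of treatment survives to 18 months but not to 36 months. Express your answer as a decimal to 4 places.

This is the probability of reaching 18 but not 36, conditional on being alive at 12: (S(18) − S(36)) / S(12).
= (8405 − 871) / 11448 = 7534 / 11448 = 0.658106.

0.6581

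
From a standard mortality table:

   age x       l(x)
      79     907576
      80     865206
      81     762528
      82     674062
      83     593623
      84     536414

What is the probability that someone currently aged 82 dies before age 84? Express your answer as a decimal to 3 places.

P(die before 84 | alive at 82) = 1 − l(84)/l(82) = 1 − 536414/674062 = (137648)/674062 = 0.204207.

0.204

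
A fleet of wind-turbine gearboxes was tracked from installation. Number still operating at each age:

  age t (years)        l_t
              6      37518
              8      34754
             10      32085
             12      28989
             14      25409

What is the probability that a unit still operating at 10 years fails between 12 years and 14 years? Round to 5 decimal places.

0.11158

This is the probability of reaching 12 but not 14, conditional on being operational at 10: (l_12 − l_14) / l_10.
= (28989 − 25409) / 32085 = 3580 / 32085 = 0.111579.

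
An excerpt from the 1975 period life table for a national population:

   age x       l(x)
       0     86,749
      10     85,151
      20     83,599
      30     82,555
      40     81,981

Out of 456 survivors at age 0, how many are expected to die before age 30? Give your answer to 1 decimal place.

22.0

The relevant probability is 1 − 82,555/86,749 = 0.048346.
Expected number = 456 × 0.048346 = 22.0.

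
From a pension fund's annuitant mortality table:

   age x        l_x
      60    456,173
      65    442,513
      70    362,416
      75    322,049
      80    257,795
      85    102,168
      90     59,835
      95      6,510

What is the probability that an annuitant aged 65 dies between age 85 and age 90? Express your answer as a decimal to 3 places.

0.096

We want 20|5q65 = (l_85 − l_90)/l_65.
This is the probability of reaching 85 but not 90, conditional on being alive at 65: (l_85 − l_90) / l_65.
= (102,168 − 59,835) / 442,513 = 42,333 / 442,513 = 0.095665.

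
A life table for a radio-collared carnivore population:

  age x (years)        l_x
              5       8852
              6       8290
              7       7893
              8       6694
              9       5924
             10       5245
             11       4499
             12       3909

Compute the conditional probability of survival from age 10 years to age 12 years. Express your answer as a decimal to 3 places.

The conditional survival probability is l_12/l_10 = 3909/5245 = 0.745281.

0.745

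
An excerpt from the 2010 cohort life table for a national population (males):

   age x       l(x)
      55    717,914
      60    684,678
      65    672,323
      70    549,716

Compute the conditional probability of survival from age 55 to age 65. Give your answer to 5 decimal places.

0.93650

The conditional survival probability is l(65)/l(55) = 672,323/717,914 = 0.936495.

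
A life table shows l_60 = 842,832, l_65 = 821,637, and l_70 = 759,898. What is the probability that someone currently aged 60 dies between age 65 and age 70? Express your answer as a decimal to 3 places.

0.073

We want 5|5q60 = (l_65 − l_70)/l_60.
This is the probability of reaching 65 but not 70, conditional on being alive at 60: (l_65 − l_70) / l_60.
= (821,637 − 759,898) / 842,832 = 61,739 / 842,832 = 0.073252.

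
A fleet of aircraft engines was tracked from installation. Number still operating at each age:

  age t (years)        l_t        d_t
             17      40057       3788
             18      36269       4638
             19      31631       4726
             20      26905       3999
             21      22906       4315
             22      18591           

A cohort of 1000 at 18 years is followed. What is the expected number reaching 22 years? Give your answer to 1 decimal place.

The relevant probability is 18591/36269 = 0.512587.
Expected number = 1000 × 0.512587 = 512.6.

512.6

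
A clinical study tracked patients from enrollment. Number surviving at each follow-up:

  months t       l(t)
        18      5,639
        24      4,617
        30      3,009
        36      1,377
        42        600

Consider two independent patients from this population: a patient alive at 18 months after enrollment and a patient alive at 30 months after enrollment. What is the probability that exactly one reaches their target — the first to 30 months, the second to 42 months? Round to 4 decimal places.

p₁ = l(30)/l(18) = 3,009/5,639 = 0.533605; p₂ = l(42)/l(30) = 600/3,009 = 0.199402.
P(exactly one) = p₁(1−p₂) + (1−p₁)p₂ = 0.427203 + 0.093000 = 0.520203.

0.5202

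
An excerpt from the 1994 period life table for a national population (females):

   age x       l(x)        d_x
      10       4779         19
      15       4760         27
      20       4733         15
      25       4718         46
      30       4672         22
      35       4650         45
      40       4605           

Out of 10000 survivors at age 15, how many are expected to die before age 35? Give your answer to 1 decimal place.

231.1

The relevant probability is 1 − 4650/4760 = 0.023109.
Expected number = 10000 × 0.023109 = 231.1.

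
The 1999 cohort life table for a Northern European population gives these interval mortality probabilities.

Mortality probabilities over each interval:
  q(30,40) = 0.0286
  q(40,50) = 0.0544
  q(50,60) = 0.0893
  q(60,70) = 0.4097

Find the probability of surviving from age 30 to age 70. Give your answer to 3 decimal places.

0.494

Survival from 30 to 70 is the product of surviving each interval: (1 − 0.0286) × (1 − 0.0544) × (1 − 0.0893) × (1 − 0.4097).
= 0.9714 × 0.9456 × 0.9107 × 0.5903 = 0.493803.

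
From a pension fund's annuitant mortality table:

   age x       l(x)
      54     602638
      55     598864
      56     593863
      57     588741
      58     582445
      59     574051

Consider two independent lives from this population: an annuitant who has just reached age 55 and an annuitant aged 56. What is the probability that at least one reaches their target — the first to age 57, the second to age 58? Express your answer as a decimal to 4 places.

p₁ = l(57)/l(55) = 588741/598864 = 0.983096; p₂ = l(58)/l(56) = 582445/593863 = 0.980773.
P(at least one) = 1 − (1−p₁)(1−p₂) = 1 − 0.016904 × 0.019227 = 0.999675.

0.9997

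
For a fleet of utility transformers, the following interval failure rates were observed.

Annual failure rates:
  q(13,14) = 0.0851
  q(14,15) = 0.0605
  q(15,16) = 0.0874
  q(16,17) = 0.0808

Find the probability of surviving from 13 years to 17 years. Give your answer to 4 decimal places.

0.7210

The overall survival probability is (1 − 0.0851) × (1 − 0.0605) × (1 − 0.0874) × (1 − 0.0808).
= 0.9149 × 0.9395 × 0.9126 × 0.9192 = 0.721043.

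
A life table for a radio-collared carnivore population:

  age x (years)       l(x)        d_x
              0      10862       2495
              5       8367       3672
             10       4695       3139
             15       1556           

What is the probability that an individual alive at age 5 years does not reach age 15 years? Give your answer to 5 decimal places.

P(die before 15 | alive at 5) = 1 − l(15)/l(5) = 1 − 1556/8367 = (6811)/8367 = 0.814031.

0.81403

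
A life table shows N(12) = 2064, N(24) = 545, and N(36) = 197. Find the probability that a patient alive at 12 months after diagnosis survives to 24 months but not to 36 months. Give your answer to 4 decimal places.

0.1686

This is the probability of reaching 24 but not 36, conditional on being alive at 12: (N(24) − N(36)) / N(12).
= (545 − 197) / 2064 = 348 / 2064 = 0.168605.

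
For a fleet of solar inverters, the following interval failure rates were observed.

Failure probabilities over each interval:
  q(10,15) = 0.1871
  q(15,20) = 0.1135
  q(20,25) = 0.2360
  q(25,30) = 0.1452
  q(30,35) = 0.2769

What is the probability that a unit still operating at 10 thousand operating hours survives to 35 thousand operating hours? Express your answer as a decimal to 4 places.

Survival from 10 to 35 is the product of surviving each interval: (1 − 0.1871) × (1 − 0.1135) × (1 − 0.2360) × (1 − 0.1452) × (1 − 0.2769).
= 0.8129 × 0.8865 × 0.7640 × 0.8548 × 0.7231 = 0.340308.

0.3403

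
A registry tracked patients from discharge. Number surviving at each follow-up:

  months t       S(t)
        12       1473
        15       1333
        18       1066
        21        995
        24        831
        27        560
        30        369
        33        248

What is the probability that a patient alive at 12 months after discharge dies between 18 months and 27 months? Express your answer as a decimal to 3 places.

0.344

This is the probability of reaching 18 but not 27, conditional on being alive at 12: (S(18) − S(27)) / S(12).
= (1066 − 560) / 1473 = 506 / 1473 = 0.343517.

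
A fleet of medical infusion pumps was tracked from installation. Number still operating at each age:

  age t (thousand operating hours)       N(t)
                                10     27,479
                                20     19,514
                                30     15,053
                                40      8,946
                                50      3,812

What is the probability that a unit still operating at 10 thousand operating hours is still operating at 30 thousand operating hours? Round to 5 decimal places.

0.54780

The conditional survival probability is N(30)/N(10) = 15,053/27,479 = 0.547800.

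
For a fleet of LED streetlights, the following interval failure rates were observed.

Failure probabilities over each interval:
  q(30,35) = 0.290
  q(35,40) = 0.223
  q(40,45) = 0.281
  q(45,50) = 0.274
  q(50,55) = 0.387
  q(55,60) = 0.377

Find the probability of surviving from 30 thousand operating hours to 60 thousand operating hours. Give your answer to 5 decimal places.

0.10997

Survival from 30 to 60 is the product of surviving each interval: (1 − 0.290) × (1 − 0.223) × (1 − 0.281) × (1 − 0.274) × (1 − 0.387) × (1 − 0.377).
= 0.710 × 0.777 × 0.719 × 0.726 × 0.613 × 0.623 = 0.109975.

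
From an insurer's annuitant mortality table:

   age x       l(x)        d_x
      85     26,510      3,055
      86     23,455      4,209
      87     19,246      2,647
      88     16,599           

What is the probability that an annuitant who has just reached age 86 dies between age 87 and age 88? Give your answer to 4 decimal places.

0.1129

This is the probability of reaching 87 but not 88, conditional on being alive at 86: (l(87) − l(88)) / l(86).
= (19,246 − 16,599) / 23,455 = 2,647 / 23,455 = 0.112854.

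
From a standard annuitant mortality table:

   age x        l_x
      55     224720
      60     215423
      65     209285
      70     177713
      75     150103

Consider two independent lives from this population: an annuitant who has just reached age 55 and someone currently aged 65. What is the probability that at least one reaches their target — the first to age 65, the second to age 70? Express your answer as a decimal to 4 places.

0.9896

p₁ = l_65/l_55 = 209285/224720 = 0.931315; p₂ = l_70/l_65 = 177713/209285 = 0.849144.
P(at least one) = 1 − (1−p₁)(1−p₂) = 1 − 0.068685 × 0.150856 = 0.989638.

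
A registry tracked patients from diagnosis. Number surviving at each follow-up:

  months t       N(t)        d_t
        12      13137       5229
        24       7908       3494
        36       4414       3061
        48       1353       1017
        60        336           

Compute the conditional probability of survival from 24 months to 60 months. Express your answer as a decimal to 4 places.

0.0425

The conditional survival probability is N(60)/N(24) = 336/7908 = 0.042489.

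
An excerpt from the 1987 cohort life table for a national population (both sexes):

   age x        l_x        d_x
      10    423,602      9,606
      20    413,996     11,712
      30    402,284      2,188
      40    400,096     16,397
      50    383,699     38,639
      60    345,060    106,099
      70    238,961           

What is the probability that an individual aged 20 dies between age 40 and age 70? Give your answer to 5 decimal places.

0.38922

We want 20|30q20 = (l_40 − l_70)/l_20.
This is the probability of reaching 40 but not 70, conditional on being alive at 20: (l_40 − l_70) / l_20.
= (400,096 − 238,961) / 413,996 = 161,135 / 413,996 = 0.389219.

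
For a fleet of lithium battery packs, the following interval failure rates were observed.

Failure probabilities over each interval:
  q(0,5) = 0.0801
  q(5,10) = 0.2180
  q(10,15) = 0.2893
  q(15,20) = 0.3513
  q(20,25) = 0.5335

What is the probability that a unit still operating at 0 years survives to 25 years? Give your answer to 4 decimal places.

0.1547

Chaining the interval survival probabilities: (1 − 0.0801) × (1 − 0.2180) × (1 − 0.2893) × (1 − 0.3513) × (1 − 0.5335).
= 0.9199 × 0.7820 × 0.7107 × 0.6487 × 0.4665 = 0.154714.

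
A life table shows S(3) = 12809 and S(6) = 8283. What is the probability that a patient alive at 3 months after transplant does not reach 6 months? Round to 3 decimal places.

0.353

P(die before 6 | alive at 3) = 1 − S(6)/S(3) = 1 − 8283/12809 = (4526)/12809 = 0.353345.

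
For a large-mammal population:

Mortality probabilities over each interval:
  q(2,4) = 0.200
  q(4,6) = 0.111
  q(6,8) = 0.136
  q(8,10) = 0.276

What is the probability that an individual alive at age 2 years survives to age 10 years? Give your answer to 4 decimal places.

0.4449

Survival from 2 to 10 is the product of surviving each interval: (1 − 0.200) × (1 − 0.111) × (1 − 0.136) × (1 − 0.276).
= 0.800 × 0.889 × 0.864 × 0.724 = 0.444881.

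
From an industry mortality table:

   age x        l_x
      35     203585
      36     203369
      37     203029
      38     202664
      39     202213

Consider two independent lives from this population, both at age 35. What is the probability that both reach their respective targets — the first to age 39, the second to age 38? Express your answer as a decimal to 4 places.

p₁ = l_39/l_35 = 202213/203585 = 0.993261; p₂ = l_38/l_35 = 202664/203585 = 0.995476.
P(both) = p₁ × p₂ = 0.993261 × 0.995476 = 0.988767.

0.9888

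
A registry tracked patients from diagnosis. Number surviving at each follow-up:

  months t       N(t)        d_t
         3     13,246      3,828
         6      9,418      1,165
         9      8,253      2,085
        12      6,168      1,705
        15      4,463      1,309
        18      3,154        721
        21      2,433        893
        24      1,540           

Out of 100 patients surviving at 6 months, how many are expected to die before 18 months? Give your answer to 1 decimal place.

66.5

The relevant probability is 1 − 3,154/9,418 = 0.665109.
Expected number = 100 × 0.665109 = 66.5.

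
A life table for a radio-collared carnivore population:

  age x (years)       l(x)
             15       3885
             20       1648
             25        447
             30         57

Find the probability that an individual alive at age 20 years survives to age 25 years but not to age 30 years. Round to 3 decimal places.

This is the probability of reaching 25 but not 30, conditional on being alive at 20: (l(25) − l(30)) / l(20).
= (447 − 57) / 1648 = 390 / 1648 = 0.236650.

0.237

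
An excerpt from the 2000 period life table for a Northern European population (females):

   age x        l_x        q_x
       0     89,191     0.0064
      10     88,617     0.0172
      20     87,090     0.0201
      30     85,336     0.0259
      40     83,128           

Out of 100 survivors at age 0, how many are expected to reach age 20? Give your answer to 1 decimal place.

97.6

The relevant probability is 87,090/89,191 = 0.976444.
Expected number = 100 × 0.976444 = 97.6.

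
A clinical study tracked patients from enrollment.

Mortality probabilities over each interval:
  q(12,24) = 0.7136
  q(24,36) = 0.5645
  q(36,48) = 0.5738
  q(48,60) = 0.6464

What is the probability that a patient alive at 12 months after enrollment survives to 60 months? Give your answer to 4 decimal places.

0.0188

Chaining the interval survival probabilities: (1 − 0.7136) × (1 − 0.5645) × (1 − 0.5738) × (1 − 0.6464).
= 0.2864 × 0.4355 × 0.4262 × 0.3536 = 0.018797.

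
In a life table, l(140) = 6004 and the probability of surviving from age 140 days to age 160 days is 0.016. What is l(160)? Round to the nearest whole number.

96

l(160) = l(140) × p = 6004 × 0.016 = 96.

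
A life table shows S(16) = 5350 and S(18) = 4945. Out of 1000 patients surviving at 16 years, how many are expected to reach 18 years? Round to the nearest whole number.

924

The relevant probability is 4945/5350 = 0.924299.
Expected number = 1000 × 0.924299 = 924.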